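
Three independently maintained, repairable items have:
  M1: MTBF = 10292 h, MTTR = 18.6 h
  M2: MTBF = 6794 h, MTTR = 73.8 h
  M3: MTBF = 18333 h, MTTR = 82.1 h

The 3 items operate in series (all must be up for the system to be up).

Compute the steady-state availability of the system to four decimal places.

A(M1) = MTBF/(MTBF+MTTR) = 10292/(10292+18.6) = 0.998196
A(M2) = MTBF/(MTBF+MTTR) = 6794/(6794+73.8) = 0.989254
A(M3) = MTBF/(MTBF+MTTR) = 18333/(18333+82.1) = 0.995542
Series availability: 0.998196 × 0.989254 × 0.995542 = 0.9831

0.9831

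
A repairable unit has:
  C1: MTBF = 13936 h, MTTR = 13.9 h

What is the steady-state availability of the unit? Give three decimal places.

A(C1) = MTBF/(MTBF+MTTR) = 13936/(13936+13.9) = 0.999

0.999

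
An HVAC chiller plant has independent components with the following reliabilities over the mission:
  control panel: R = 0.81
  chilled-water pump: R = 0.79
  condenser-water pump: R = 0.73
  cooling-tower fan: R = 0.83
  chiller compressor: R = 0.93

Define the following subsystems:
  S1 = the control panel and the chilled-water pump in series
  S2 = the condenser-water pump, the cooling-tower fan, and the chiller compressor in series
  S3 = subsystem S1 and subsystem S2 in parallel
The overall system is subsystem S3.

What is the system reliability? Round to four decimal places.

Series (control panel and chilled-water pump): 0.810000 × 0.790000 = 0.639900
Series (condenser-water pump, cooling-tower fan, and chiller compressor): 0.730000 × 0.830000 × 0.930000 = 0.563487
Parallel ([0.639900] and [0.563487]): 1 − (1 − 0.639900)(1 − 0.563487) = 0.8428

0.8428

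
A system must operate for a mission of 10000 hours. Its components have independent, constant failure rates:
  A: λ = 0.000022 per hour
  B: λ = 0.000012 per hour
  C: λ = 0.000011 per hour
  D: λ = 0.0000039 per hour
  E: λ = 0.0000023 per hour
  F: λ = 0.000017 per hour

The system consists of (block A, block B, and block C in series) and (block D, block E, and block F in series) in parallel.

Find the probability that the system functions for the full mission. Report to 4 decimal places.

0.9250

R(A) = exp(−0.000022 × 10000) = 0.802519
R(B) = exp(−0.000012 × 10000) = 0.886920
R(C) = exp(−0.000011 × 10000) = 0.895834
R(D) = exp(−0.0000039 × 10000) = 0.961751
R(E) = exp(−0.0000023 × 10000) = 0.977262
R(F) = exp(−0.000017 × 10000) = 0.843665
Series (A, B, and C): 0.802519 × 0.886920 × 0.895834 = 0.637628
Series (D, E, and F): 0.961751 × 0.977262 × 0.843665 = 0.792946
Parallel ([0.637628] and [0.792946]): 1 − (1 − 0.637628)(1 − 0.792946) = 0.9250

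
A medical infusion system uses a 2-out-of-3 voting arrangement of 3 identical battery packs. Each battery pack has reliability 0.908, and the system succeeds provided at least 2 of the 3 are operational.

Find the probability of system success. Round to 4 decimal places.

0.9762

R = Σ_{i=2}^{3} C(3,i) p^i (1−p)^{3−i} with p = 0.908
C(3,2)·0.908^2·0.092^1 = 0.227552
C(3,3)·0.908^3·0.092^0 = 0.748613
Sum = 0.9762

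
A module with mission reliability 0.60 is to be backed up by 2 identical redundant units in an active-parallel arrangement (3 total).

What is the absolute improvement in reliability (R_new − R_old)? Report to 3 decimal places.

R_before = 0.60
R_after = 1 − (1 − 0.60)^3 = 0.936
ΔR = 0.936 − 0.60 = 0.336

0.336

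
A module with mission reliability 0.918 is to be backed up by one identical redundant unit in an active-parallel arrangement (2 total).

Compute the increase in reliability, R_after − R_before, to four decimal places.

0.0753

R_before = 0.918
R_after = 1 − (1 − 0.918)^2 = 0.9933
ΔR = 0.9933 − 0.918 = 0.0753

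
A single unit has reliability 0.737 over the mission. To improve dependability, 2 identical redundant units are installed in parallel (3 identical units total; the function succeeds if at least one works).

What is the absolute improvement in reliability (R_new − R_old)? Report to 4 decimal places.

R_before = 0.737
R_after = 1 − (1 − 0.737)^3 = 0.9818
ΔR = 0.9818 − 0.737 = 0.2448

0.2448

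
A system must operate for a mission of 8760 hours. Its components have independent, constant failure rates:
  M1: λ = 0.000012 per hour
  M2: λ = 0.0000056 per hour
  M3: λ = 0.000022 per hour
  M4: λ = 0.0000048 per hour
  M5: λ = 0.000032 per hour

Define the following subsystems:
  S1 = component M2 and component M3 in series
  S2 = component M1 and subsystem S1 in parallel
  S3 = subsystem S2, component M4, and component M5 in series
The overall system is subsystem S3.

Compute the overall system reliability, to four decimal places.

0.7089

R(M1) = exp(−0.000012 × 8760) = 0.900216
R(M2) = exp(−0.0000056 × 8760) = 0.952128
R(M3) = exp(−0.000022 × 8760) = 0.824713
R(M4) = exp(−0.0000048 × 8760) = 0.958824
R(M5) = exp(−0.000032 × 8760) = 0.755542
Series (M2 and M3): 0.952128 × 0.824713 = 0.785232
Parallel (M1 and [0.785232]): 1 − (1 − 0.900216)(1 − 0.785232) = 0.978570
Series ([0.978570], M4, and M5): 0.978570 × 0.958824 × 0.755542 = 0.7089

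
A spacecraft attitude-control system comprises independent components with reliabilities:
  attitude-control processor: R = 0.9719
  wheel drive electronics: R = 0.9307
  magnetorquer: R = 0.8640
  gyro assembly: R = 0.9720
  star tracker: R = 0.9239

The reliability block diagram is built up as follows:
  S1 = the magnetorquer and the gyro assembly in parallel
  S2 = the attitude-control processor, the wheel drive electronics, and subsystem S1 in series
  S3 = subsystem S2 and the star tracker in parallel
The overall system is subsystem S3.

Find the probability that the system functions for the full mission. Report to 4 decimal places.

Parallel (magnetorquer and gyro assembly): 1 − (1 − 0.864000)(1 − 0.972000) = 0.996192
Series (attitude-control processor, wheel drive electronics, and [0.996192]): 0.971900 × 0.930700 × 0.996192 = 0.901103
Parallel ([0.901103] and star tracker): 1 − (1 − 0.901103)(1 − 0.923900) = 0.9925

0.9925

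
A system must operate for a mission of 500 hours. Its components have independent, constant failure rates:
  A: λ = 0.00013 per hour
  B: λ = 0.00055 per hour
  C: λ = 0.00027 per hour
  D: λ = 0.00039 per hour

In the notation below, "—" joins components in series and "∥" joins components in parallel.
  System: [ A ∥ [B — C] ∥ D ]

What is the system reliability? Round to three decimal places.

R(A) = exp(−0.00013 × 500) = 0.93707
R(B) = exp(−0.00055 × 500) = 0.75957
R(C) = exp(−0.00027 × 500) = 0.87372
R(D) = exp(−0.00039 × 500) = 0.82283
Series (B and C): 0.75957 × 0.87372 = 0.66365
Parallel (A, [0.66365], and D): 1 − (1 − 0.93707)(1 − 0.66365)(1 − 0.82283) = 0.996

0.996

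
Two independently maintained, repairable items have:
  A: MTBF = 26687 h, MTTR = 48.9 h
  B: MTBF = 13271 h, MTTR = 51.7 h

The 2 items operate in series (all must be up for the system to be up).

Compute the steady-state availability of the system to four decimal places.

0.9943

A(A) = MTBF/(MTBF+MTTR) = 26687/(26687+48.9) = 0.998171
A(B) = MTBF/(MTBF+MTTR) = 13271/(13271+51.7) = 0.996119
Series availability: 0.998171 × 0.996119 = 0.9943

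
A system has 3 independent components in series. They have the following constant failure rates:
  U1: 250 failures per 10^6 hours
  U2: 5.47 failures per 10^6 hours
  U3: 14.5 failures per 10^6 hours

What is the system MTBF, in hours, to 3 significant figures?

3700

Series of exponential components: λ_sys = Σ λ_i
λ_sys = 0.000250 + 0.00000547 + 0.0000145 = 2.6997e-04 /h
MTBF = 1 / λ_sys = 3700 h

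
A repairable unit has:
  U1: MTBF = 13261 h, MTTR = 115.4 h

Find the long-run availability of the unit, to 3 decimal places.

0.991

A(U1) = MTBF/(MTBF+MTTR) = 13261/(13261+115.4) = 0.991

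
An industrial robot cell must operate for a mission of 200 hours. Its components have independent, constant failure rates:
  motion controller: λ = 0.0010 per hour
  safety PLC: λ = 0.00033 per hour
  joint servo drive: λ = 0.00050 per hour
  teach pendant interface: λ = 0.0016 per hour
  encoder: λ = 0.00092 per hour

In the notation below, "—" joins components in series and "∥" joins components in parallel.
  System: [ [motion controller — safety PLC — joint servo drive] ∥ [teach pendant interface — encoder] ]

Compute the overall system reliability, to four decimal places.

R(motion controller) = exp(−0.0010 × 200) = 0.818731
R(safety PLC) = exp(−0.00033 × 200) = 0.936131
R(joint servo drive) = exp(−0.00050 × 200) = 0.904837
R(teach pendant interface) = exp(−0.0016 × 200) = 0.726149
R(encoder) = exp(−0.00092 × 200) = 0.831936
Series (motion controller, safety PLC, and joint servo drive): 0.818731 × 0.936131 × 0.904837 = 0.693503
Series (teach pendant interface and encoder): 0.726149 × 0.831936 = 0.604109
Parallel ([0.693503] and [0.604109]): 1 − (1 − 0.693503)(1 − 0.604109) = 0.8787

0.8787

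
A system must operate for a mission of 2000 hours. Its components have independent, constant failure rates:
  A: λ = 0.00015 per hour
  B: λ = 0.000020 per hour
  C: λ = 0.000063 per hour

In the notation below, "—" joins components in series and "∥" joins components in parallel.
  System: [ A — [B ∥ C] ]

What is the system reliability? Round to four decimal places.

R(A) = exp(−0.00015 × 2000) = 0.740818
R(B) = exp(−0.000020 × 2000) = 0.960789
R(C) = exp(−0.000063 × 2000) = 0.881615
Parallel (B and C): 1 − (1 − 0.960789)(1 − 0.881615) = 0.995358
Series (A and [0.995358]): 0.740818 × 0.995358 = 0.7374

0.7374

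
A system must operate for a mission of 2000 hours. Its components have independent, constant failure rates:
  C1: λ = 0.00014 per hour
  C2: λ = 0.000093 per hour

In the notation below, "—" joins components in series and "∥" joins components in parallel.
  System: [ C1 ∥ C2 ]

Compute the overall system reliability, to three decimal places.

R(C1) = exp(−0.00014 × 2000) = 0.75578
R(C2) = exp(−0.000093 × 2000) = 0.83027
Parallel (C1 and C2): 1 − (1 − 0.75578)(1 − 0.83027) = 0.959

0.959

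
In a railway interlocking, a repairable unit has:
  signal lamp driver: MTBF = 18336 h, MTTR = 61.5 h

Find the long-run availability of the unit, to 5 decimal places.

A(signal lamp driver) = MTBF/(MTBF+MTTR) = 18336/(18336+61.5) = 0.99666

0.99666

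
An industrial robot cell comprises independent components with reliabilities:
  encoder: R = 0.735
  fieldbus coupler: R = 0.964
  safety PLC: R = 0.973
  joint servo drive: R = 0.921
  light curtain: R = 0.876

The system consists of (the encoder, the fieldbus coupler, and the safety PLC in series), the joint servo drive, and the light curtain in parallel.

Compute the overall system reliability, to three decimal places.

Series (encoder, fieldbus coupler, and safety PLC): 0.73500 × 0.96400 × 0.97300 = 0.68941
Parallel ([0.68941], joint servo drive, and light curtain): 1 − (1 − 0.68941)(1 − 0.92100)(1 − 0.87600) = 0.997

0.997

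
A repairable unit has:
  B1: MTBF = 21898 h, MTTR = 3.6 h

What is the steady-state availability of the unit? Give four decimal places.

0.9998

A(B1) = MTBF/(MTBF+MTTR) = 21898/(21898+3.6) = 0.9998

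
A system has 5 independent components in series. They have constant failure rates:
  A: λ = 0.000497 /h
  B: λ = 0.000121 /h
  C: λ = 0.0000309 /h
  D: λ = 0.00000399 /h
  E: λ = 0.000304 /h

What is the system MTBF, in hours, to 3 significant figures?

1050

Series of exponential components: λ_sys = Σ λ_i
λ_sys = 0.000497 + 0.000121 + 0.0000309 + 0.00000399 + 0.000304 = 9.5689e-04 /h
MTBF = 1 / λ_sys = 1050 h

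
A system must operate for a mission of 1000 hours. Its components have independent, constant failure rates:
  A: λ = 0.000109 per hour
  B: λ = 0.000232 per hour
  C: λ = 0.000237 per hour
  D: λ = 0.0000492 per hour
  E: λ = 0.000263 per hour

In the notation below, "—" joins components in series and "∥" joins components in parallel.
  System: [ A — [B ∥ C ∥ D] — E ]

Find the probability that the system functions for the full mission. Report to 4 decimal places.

0.6879

R(A) = exp(−0.000109 × 1000) = 0.896730
R(B) = exp(−0.000232 × 1000) = 0.792946
R(C) = exp(−0.000237 × 1000) = 0.788991
R(D) = exp(−0.0000492 × 1000) = 0.951991
R(E) = exp(−0.000263 × 1000) = 0.768742
Parallel (B, C, and D): 1 − (1 − 0.792946)(1 − 0.788991)(1 − 0.951991) = 0.997902
Series (A, [0.997902], and E): 0.896730 × 0.997902 × 0.768742 = 0.6879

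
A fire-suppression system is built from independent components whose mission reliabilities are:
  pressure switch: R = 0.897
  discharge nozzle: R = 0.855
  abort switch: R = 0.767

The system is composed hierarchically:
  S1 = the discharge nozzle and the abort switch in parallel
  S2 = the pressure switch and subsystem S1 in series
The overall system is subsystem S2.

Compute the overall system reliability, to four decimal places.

Parallel (discharge nozzle and abort switch): 1 − (1 − 0.855000)(1 − 0.767000) = 0.966215
Series (pressure switch and [0.966215]): 0.897000 × 0.966215 = 0.8667

0.8667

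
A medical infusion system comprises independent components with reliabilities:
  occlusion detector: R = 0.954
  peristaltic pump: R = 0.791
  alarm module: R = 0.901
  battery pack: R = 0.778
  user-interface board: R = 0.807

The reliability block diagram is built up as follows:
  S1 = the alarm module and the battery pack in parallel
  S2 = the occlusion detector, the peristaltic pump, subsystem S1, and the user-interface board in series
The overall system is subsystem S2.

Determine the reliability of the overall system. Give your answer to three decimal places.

Parallel (alarm module and battery pack): 1 − (1 − 0.90100)(1 − 0.77800) = 0.97802
Series (occlusion detector, peristaltic pump, [0.97802], and user-interface board): 0.95400 × 0.79100 × 0.97802 × 0.80700 = 0.596

0.596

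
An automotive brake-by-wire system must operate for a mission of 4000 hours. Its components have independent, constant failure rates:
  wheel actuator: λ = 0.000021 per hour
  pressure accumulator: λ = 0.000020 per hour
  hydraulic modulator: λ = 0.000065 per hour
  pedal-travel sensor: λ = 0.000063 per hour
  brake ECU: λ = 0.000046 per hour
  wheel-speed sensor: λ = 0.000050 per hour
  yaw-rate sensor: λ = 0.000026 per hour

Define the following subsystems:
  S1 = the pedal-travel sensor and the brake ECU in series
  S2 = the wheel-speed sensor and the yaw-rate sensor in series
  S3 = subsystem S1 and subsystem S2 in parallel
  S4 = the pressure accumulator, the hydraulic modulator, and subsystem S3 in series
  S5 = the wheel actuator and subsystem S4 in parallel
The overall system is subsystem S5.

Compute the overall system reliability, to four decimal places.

0.9715

R(wheel actuator) = exp(−0.000021 × 4000) = 0.919431
R(pressure accumulator) = exp(−0.000020 × 4000) = 0.923116
R(hydraulic modulator) = exp(−0.000065 × 4000) = 0.771052
R(pedal-travel sensor) = exp(−0.000063 × 4000) = 0.777245
R(brake ECU) = exp(−0.000046 × 4000) = 0.831936
R(wheel-speed sensor) = exp(−0.000050 × 4000) = 0.818731
R(yaw-rate sensor) = exp(−0.000026 × 4000) = 0.901225
Series (pedal-travel sensor and brake ECU): 0.777245 × 0.831936 = 0.646618
Series (wheel-speed sensor and yaw-rate sensor): 0.818731 × 0.901225 = 0.737861
Parallel ([0.646618] and [0.737861]): 1 − (1 − 0.646618)(1 − 0.737861) = 0.907365
Series (pressure accumulator, hydraulic modulator, and [0.907365]): 0.923116 × 0.771052 × 0.907365 = 0.645836
Parallel (wheel actuator and [0.645836]): 1 − (1 − 0.919431)(1 − 0.645836) = 0.9715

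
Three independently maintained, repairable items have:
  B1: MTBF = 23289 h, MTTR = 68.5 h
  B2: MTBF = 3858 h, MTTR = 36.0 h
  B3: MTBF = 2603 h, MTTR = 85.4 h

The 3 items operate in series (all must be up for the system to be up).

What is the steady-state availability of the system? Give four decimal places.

A(B1) = MTBF/(MTBF+MTTR) = 23289/(23289+68.5) = 0.997067
A(B2) = MTBF/(MTBF+MTTR) = 3858/(3858+36.0) = 0.990755
A(B3) = MTBF/(MTBF+MTTR) = 2603/(2603+85.4) = 0.968234
Series availability: 0.997067 × 0.990755 × 0.968234 = 0.9565

0.9565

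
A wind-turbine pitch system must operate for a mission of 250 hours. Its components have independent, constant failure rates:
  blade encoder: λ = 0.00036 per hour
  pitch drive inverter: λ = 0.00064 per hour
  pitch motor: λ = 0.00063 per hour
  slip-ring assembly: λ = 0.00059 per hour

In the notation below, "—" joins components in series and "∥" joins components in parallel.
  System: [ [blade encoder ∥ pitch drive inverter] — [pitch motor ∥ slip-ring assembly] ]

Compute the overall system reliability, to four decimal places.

R(blade encoder) = exp(−0.00036 × 250) = 0.913931
R(pitch drive inverter) = exp(−0.00064 × 250) = 0.852144
R(pitch motor) = exp(−0.00063 × 250) = 0.854277
R(slip-ring assembly) = exp(−0.00059 × 250) = 0.862862
Parallel (blade encoder and pitch drive inverter): 1 − (1 − 0.913931)(1 − 0.852144) = 0.987274
Parallel (pitch motor and slip-ring assembly): 1 − (1 − 0.854277)(1 − 0.862862) = 0.980016
Series ([0.987274] and [0.980016]): 0.987274 × 0.980016 = 0.9675

0.9675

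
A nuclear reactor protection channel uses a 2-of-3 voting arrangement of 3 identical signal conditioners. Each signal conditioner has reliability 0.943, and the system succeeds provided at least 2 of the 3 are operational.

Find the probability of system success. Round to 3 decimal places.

R = Σ_{i=2}^{3} C(3,i) p^i (1−p)^{3−i} with p = 0.943
C(3,2)·0.943^2·0.057^1 = 0.15206
C(3,3)·0.943^3·0.057^0 = 0.83856
Sum = 0.991

0.991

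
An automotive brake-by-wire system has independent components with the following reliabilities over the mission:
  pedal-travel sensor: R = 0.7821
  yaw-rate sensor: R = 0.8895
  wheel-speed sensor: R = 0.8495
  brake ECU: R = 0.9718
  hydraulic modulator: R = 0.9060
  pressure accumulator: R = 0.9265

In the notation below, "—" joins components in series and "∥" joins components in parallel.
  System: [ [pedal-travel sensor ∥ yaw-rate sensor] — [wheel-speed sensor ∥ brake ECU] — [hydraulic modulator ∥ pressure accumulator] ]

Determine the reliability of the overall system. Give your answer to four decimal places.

0.9651

Parallel (pedal-travel sensor and yaw-rate sensor): 1 − (1 − 0.782100)(1 − 0.889500) = 0.975922
Parallel (wheel-speed sensor and brake ECU): 1 − (1 − 0.849500)(1 − 0.971800) = 0.995756
Parallel (hydraulic modulator and pressure accumulator): 1 − (1 − 0.906000)(1 − 0.926500) = 0.993091
Series ([0.975922], [0.995756], and [0.993091]): 0.975922 × 0.995756 × 0.993091 = 0.9651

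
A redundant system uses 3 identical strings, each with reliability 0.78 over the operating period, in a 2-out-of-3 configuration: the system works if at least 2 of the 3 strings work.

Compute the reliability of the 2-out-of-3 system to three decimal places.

0.876

R = Σ_{i=2}^{3} C(3,i) p^i (1−p)^{3−i} with p = 0.78
C(3,2)·0.78^2·0.22^1 = 0.40154
C(3,3)·0.78^3·0.22^0 = 0.47455
Sum = 0.876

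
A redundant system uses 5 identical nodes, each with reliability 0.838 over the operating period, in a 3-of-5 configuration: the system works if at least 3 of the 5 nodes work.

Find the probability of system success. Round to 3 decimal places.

0.967

R = Σ_{i=3}^{5} C(5,i) p^i (1−p)^{5−i} with p = 0.838
C(5,3)·0.838^3·0.162^2 = 0.15444
C(5,4)·0.838^4·0.162^1 = 0.39945
C(5,5)·0.838^5·0.162^0 = 0.41326
Sum = 0.967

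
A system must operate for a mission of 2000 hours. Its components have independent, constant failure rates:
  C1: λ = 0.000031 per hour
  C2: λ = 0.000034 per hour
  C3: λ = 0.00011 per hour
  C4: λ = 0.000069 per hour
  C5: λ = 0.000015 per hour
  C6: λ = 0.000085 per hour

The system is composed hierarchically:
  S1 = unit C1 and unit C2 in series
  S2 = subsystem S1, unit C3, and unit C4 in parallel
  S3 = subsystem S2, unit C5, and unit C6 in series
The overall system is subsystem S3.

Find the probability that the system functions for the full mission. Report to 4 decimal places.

R(C1) = exp(−0.000031 × 2000) = 0.939883
R(C2) = exp(−0.000034 × 2000) = 0.934260
R(C3) = exp(−0.00011 × 2000) = 0.802519
R(C4) = exp(−0.000069 × 2000) = 0.871099
R(C5) = exp(−0.000015 × 2000) = 0.970446
R(C6) = exp(−0.000085 × 2000) = 0.843665
Series (C1 and C2): 0.939883 × 0.934260 = 0.878095
Parallel ([0.878095], C3, and C4): 1 − (1 − 0.878095)(1 − 0.802519)(1 − 0.871099) = 0.996897
Series ([0.996897], C5, and C6): 0.996897 × 0.970446 × 0.843665 = 0.8162

0.8162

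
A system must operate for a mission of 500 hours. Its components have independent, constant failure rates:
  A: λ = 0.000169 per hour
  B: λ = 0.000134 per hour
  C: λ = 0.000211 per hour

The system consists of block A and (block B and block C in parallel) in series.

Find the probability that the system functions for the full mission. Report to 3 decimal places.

0.913

R(A) = exp(−0.000169 × 500) = 0.91897
R(B) = exp(−0.000134 × 500) = 0.93520
R(C) = exp(−0.000211 × 500) = 0.89987
Parallel (B and C): 1 − (1 − 0.93520)(1 − 0.89987) = 0.99351
Series (A and [0.99351]): 0.91897 × 0.99351 = 0.913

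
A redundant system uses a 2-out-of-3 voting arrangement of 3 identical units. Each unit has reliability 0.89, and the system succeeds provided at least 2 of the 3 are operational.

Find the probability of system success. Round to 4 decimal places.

R = Σ_{i=2}^{3} C(3,i) p^i (1−p)^{3−i} with p = 0.89
C(3,2)·0.89^2·0.11^1 = 0.261393
C(3,3)·0.89^3·0.11^0 = 0.704969
Sum = 0.9664

0.9664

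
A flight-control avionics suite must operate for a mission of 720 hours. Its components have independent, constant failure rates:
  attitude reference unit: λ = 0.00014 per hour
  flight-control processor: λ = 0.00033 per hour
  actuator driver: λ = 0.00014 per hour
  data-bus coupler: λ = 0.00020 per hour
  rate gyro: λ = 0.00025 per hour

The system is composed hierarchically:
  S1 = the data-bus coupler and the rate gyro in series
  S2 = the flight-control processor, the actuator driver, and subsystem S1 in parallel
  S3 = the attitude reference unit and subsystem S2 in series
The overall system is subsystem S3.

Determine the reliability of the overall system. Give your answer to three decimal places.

R(attitude reference unit) = exp(−0.00014 × 720) = 0.90411
R(flight-control processor) = exp(−0.00033 × 720) = 0.78852
R(actuator driver) = exp(−0.00014 × 720) = 0.90411
R(data-bus coupler) = exp(−0.00020 × 720) = 0.86589
R(rate gyro) = exp(−0.00025 × 720) = 0.83527
Series (data-bus coupler and rate gyro): 0.86589 × 0.83527 = 0.72325
Parallel (flight-control processor, actuator driver, and [0.72325]): 1 − (1 − 0.78852)(1 − 0.90411)(1 − 0.72325) = 0.99439
Series (attitude reference unit and [0.99439]): 0.90411 × 0.99439 = 0.899

0.899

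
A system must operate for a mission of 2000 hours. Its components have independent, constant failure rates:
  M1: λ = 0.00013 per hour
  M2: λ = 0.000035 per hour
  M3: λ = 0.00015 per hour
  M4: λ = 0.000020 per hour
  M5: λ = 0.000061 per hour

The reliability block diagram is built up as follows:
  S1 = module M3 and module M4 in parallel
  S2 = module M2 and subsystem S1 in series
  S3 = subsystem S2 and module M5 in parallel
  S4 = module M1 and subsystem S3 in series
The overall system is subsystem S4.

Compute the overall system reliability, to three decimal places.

R(M1) = exp(−0.00013 × 2000) = 0.77105
R(M2) = exp(−0.000035 × 2000) = 0.93239
R(M3) = exp(−0.00015 × 2000) = 0.74082
R(M4) = exp(−0.000020 × 2000) = 0.96079
R(M5) = exp(−0.000061 × 2000) = 0.88515
Parallel (M3 and M4): 1 − (1 − 0.74082)(1 − 0.96079) = 0.98984
Series (M2 and [0.98984]): 0.93239 × 0.98984 = 0.92292
Parallel ([0.92292] and M5): 1 − (1 − 0.92292)(1 − 0.88515) = 0.99115
Series (M1 and [0.99115]): 0.77105 × 0.99115 = 0.764

0.764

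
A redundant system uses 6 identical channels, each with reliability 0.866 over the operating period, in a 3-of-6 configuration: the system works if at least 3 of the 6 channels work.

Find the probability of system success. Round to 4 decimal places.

R = Σ_{i=3}^{6} C(6,i) p^i (1−p)^{6−i} with p = 0.866
C(6,3)·0.866^3·0.134^3 = 0.031253
C(6,4)·0.866^4·0.134^2 = 0.151486
C(6,5)·0.866^5·0.134^1 = 0.391603
C(6,6)·0.866^6·0.134^0 = 0.421801
Sum = 0.9961

0.9961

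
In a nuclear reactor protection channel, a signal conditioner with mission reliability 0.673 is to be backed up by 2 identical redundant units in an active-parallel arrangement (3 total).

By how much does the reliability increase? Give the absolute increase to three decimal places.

0.292

R_before = 0.673
R_after = 1 − (1 − 0.673)^3 = 0.965
ΔR = 0.965 − 0.673 = 0.292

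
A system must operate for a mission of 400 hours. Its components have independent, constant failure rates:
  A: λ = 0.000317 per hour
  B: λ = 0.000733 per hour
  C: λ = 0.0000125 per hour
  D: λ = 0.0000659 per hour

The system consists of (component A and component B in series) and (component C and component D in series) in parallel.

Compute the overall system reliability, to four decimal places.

R(A) = exp(−0.000317 × 400) = 0.880910
R(B) = exp(−0.000733 × 400) = 0.745873
R(C) = exp(−0.0000125 × 400) = 0.995012
R(D) = exp(−0.0000659 × 400) = 0.973984
Series (A and B): 0.880910 × 0.745873 = 0.657047
Series (C and D): 0.995012 × 0.973984 = 0.969126
Parallel ([0.657047] and [0.969126]): 1 − (1 − 0.657047)(1 − 0.969126) = 0.9894

0.9894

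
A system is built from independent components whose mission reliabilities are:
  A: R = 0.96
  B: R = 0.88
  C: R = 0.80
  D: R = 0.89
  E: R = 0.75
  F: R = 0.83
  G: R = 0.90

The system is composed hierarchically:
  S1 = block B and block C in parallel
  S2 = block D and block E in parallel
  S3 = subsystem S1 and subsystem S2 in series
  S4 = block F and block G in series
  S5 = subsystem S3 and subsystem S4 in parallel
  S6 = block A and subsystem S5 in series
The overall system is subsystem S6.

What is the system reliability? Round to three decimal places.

Parallel (B and C): 1 − (1 − 0.88000)(1 − 0.80000) = 0.97600
Parallel (D and E): 1 − (1 − 0.89000)(1 − 0.75000) = 0.97250
Series ([0.97600] and [0.97250]): 0.97600 × 0.97250 = 0.94916
Series (F and G): 0.83000 × 0.90000 = 0.74700
Parallel ([0.94916] and [0.74700]): 1 − (1 − 0.94916)(1 − 0.74700) = 0.98714
Series (A and [0.98714]): 0.96000 × 0.98714 = 0.948

0.948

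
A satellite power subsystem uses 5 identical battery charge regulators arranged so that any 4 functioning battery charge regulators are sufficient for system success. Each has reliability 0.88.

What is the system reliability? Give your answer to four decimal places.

0.8875

R = Σ_{i=4}^{5} C(5,i) p^i (1−p)^{5−i} with p = 0.88
C(5,4)·0.88^4·0.12^1 = 0.359817
C(5,5)·0.88^5·0.12^0 = 0.527732
Sum = 0.8875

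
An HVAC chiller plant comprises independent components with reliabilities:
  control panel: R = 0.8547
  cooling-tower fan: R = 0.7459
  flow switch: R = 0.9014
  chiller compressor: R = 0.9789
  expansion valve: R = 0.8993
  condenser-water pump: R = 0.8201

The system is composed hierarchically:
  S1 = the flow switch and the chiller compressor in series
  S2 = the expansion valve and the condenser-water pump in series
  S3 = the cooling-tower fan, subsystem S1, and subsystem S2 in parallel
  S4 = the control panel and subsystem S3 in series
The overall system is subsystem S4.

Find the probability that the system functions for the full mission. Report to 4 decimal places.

0.8480

Series (flow switch and chiller compressor): 0.901400 × 0.978900 = 0.882380
Series (expansion valve and condenser-water pump): 0.899300 × 0.820100 = 0.737516
Parallel (cooling-tower fan, [0.882380], and [0.737516]): 1 − (1 − 0.745900)(1 − 0.882380)(1 − 0.737516) = 0.992155
Series (control panel and [0.992155]): 0.854700 × 0.992155 = 0.8480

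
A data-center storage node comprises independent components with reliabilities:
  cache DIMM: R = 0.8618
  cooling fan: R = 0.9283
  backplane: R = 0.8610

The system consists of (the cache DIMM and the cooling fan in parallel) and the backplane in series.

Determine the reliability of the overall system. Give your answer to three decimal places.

Parallel (cache DIMM and cooling fan): 1 − (1 − 0.86180)(1 − 0.92830) = 0.99009
Series ([0.99009] and backplane): 0.99009 × 0.86100 = 0.852

0.852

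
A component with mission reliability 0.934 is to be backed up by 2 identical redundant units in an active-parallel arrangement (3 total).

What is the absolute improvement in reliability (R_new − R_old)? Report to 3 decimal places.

R_before = 0.934
R_after = 1 − (1 − 0.934)^3 = 1.000
ΔR = 1.000 − 0.934 = 0.066

0.066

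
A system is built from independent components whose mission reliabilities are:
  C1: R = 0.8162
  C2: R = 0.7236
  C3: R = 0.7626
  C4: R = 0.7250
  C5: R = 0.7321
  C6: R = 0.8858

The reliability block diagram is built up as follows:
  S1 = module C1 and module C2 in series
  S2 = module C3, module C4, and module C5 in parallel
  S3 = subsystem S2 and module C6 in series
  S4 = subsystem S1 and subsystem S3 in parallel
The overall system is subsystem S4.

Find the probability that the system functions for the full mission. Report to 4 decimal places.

Series (C1 and C2): 0.816200 × 0.723600 = 0.590602
Parallel (C3, C4, and C5): 1 − (1 − 0.762600)(1 − 0.725000)(1 − 0.732100) = 0.982510
Series ([0.982510] and C6): 0.982510 × 0.885800 = 0.870307
Parallel ([0.590602] and [0.870307]): 1 − (1 − 0.590602)(1 − 0.870307) = 0.9469

0.9469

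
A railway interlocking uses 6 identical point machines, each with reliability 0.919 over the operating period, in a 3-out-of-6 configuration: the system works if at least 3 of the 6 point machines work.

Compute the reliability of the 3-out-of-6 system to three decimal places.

R = Σ_{i=3}^{6} C(6,i) p^i (1−p)^{6−i} with p = 0.919
C(6,3)·0.919^3·0.081^3 = 0.00825
C(6,4)·0.919^4·0.081^2 = 0.07020
C(6,5)·0.919^5·0.081^1 = 0.31858
C(6,6)·0.919^6·0.081^0 = 0.60241
Sum = 0.999

0.999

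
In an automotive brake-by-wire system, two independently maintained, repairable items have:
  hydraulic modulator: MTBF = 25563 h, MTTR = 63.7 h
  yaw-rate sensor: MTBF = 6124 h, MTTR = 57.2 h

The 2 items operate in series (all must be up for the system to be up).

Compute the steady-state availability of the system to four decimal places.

0.9883

A(hydraulic modulator) = MTBF/(MTBF+MTTR) = 25563/(25563+63.7) = 0.997514
A(yaw-rate sensor) = MTBF/(MTBF+MTTR) = 6124/(6124+57.2) = 0.990746
Series availability: 0.997514 × 0.990746 = 0.9883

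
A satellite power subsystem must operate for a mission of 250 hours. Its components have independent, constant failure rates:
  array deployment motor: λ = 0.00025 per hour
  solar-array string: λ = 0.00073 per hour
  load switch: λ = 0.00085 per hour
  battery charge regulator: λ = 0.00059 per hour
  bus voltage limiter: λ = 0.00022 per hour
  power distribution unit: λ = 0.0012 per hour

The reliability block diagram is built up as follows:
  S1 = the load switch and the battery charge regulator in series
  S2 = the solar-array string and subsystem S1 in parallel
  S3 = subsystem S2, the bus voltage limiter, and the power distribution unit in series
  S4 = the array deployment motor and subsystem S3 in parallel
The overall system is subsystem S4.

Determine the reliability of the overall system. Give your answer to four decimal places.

0.9798

R(array deployment motor) = exp(−0.00025 × 250) = 0.939413
R(solar-array string) = exp(−0.00073 × 250) = 0.833185
R(load switch) = exp(−0.00085 × 250) = 0.808560
R(battery charge regulator) = exp(−0.00059 × 250) = 0.862862
R(bus voltage limiter) = exp(−0.00022 × 250) = 0.946485
R(power distribution unit) = exp(−0.0012 × 250) = 0.740818
Series (load switch and battery charge regulator): 0.808560 × 0.862862 = 0.697676
Parallel (solar-array string and [0.697676]): 1 − (1 − 0.833185)(1 − 0.697676) = 0.949568
Series ([0.949568], bus voltage limiter, and power distribution unit): 0.949568 × 0.946485 × 0.740818 = 0.665812
Parallel (array deployment motor and [0.665812]): 1 − (1 − 0.939413)(1 − 0.665812) = 0.9798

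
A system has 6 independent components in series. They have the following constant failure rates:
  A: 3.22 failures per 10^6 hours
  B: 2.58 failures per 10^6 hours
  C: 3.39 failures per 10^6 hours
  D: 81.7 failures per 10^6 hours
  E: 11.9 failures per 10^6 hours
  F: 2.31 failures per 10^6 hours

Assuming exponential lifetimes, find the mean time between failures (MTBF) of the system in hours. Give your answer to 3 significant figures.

Series of exponential components: λ_sys = Σ λ_i
λ_sys = 0.00000322 + 0.00000258 + 0.00000339 + 0.0000817 + 0.0000119 + 0.00000231 = 1.0510e-04 /h
MTBF = 1 / λ_sys = 9510 h

9510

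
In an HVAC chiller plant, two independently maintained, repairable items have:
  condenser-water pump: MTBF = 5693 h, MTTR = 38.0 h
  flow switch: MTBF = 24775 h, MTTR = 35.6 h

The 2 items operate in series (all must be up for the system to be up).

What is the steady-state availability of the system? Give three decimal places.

A(condenser-water pump) = MTBF/(MTBF+MTTR) = 5693/(5693+38.0) = 0.993369
A(flow switch) = MTBF/(MTBF+MTTR) = 24775/(24775+35.6) = 0.998565
Series availability: 0.993369 × 0.998565 = 0.992

0.992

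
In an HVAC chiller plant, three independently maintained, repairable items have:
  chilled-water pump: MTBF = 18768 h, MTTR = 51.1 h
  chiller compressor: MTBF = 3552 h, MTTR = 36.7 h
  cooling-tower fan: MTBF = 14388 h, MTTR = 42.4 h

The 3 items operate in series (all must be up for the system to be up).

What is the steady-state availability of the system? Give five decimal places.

A(chilled-water pump) = MTBF/(MTBF+MTTR) = 18768/(18768+51.1) = 0.997285
A(chiller compressor) = MTBF/(MTBF+MTTR) = 3552/(3552+36.7) = 0.989773
A(cooling-tower fan) = MTBF/(MTBF+MTTR) = 14388/(14388+42.4) = 0.997062
Series availability: 0.997285 × 0.989773 × 0.997062 = 0.98419

0.98419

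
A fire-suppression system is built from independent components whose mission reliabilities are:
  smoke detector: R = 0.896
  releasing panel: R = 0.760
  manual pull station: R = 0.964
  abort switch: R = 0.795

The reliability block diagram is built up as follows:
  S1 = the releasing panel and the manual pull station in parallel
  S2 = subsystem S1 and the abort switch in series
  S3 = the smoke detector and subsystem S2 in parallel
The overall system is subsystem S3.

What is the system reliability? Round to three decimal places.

Parallel (releasing panel and manual pull station): 1 − (1 − 0.76000)(1 − 0.96400) = 0.99136
Series ([0.99136] and abort switch): 0.99136 × 0.79500 = 0.78813
Parallel (smoke detector and [0.78813]): 1 − (1 − 0.89600)(1 − 0.78813) = 0.978

0.978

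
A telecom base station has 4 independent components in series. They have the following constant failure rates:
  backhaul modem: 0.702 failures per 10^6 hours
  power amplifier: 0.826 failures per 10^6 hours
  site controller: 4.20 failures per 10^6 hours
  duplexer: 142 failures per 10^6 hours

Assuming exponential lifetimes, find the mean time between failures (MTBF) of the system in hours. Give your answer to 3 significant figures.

Series of exponential components: λ_sys = Σ λ_i
λ_sys = 0.000000702 + 0.000000826 + 0.00000420 + 0.000142 = 1.4773e-04 /h
MTBF = 1 / λ_sys = 6770 h

6770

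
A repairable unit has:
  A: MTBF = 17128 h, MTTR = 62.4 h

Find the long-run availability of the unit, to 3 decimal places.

A(A) = MTBF/(MTBF+MTTR) = 17128/(17128+62.4) = 0.996

0.996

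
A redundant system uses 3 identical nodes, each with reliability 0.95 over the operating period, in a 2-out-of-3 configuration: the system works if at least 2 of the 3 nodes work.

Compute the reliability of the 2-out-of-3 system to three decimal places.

R = Σ_{i=2}^{3} C(3,i) p^i (1−p)^{3−i} with p = 0.95
C(3,2)·0.95^2·0.05^1 = 0.13538
C(3,3)·0.95^3·0.05^0 = 0.85738
Sum = 0.993

0.993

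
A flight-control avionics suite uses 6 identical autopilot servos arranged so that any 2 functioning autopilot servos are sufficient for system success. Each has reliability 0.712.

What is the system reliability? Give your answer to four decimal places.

R = Σ_{i=2}^{6} C(6,i) p^i (1−p)^{6−i} with p = 0.712
C(6,2)·0.712^2·0.288^4 = 0.052314
C(6,3)·0.712^3·0.288^3 = 0.172444
C(6,4)·0.712^4·0.288^2 = 0.319739
C(6,5)·0.712^5·0.288^1 = 0.316187
C(6,6)·0.712^6·0.288^0 = 0.130281
Sum = 0.9910

0.9910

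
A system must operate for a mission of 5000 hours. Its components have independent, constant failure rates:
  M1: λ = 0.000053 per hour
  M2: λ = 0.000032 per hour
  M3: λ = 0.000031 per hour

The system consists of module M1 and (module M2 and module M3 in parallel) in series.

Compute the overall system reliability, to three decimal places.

0.751

R(M1) = exp(−0.000053 × 5000) = 0.76721
R(M2) = exp(−0.000032 × 5000) = 0.85214
R(M3) = exp(−0.000031 × 5000) = 0.85642
Parallel (M2 and M3): 1 − (1 − 0.85214)(1 − 0.85642) = 0.97877
Series (M1 and [0.97877]): 0.76721 × 0.97877 = 0.751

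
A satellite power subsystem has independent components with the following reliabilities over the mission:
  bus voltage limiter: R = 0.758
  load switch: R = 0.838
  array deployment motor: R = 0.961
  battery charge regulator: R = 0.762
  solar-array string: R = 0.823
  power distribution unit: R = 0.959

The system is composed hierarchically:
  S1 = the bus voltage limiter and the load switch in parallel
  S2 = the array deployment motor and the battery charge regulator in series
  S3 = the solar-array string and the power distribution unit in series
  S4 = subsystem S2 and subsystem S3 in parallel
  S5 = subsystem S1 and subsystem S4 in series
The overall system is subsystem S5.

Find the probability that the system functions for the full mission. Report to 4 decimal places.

0.9066

Parallel (bus voltage limiter and load switch): 1 − (1 − 0.758000)(1 − 0.838000) = 0.960796
Series (array deployment motor and battery charge regulator): 0.961000 × 0.762000 = 0.732282
Series (solar-array string and power distribution unit): 0.823000 × 0.959000 = 0.789257
Parallel ([0.732282] and [0.789257]): 1 − (1 − 0.732282)(1 − 0.789257) = 0.943580
Series ([0.960796] and [0.943580]): 0.960796 × 0.943580 = 0.9066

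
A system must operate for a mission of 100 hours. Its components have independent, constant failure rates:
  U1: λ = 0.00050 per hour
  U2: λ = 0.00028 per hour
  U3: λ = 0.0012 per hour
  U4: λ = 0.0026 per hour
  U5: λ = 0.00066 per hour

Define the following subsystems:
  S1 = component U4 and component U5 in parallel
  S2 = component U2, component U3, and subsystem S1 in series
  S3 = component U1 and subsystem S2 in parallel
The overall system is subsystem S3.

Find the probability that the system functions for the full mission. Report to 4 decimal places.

0.9927

R(U1) = exp(−0.00050 × 100) = 0.951229
R(U2) = exp(−0.00028 × 100) = 0.972388
R(U3) = exp(−0.0012 × 100) = 0.886920
R(U4) = exp(−0.0026 × 100) = 0.771052
R(U5) = exp(−0.00066 × 100) = 0.936131
Parallel (U4 and U5): 1 − (1 − 0.771052)(1 − 0.936131) = 0.985377
Series (U2, U3, and [0.985377]): 0.972388 × 0.886920 × 0.985377 = 0.849819
Parallel (U1 and [0.849819]): 1 − (1 − 0.951229)(1 − 0.849819) = 0.9927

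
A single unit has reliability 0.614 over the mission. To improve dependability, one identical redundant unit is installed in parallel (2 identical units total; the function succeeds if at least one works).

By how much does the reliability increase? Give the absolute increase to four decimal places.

R_before = 0.614
R_after = 1 − (1 − 0.614)^2 = 0.8510
ΔR = 0.8510 − 0.614 = 0.2370

0.2370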